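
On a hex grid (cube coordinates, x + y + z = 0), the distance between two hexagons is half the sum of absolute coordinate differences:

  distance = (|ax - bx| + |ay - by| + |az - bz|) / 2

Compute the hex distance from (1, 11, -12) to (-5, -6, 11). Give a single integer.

|ax - bx| = |1 - (-5)| = 6
|ay - by| = |11 - (-6)| = 17
|az - bz| = |-12 - 11| = 23
distance = (6 + 17 + 23) / 2 = 46 / 2 = 23

Answer: 23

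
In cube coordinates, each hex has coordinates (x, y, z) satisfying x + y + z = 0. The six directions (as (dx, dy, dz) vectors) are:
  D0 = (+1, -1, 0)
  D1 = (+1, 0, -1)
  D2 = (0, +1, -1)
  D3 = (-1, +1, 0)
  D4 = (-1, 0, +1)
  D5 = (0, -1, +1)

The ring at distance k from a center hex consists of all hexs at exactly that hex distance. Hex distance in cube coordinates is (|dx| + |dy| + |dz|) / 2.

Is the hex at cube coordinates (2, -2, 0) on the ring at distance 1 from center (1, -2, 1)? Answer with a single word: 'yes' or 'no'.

Answer: yes

Derivation:
|px - cx| = |2 - 1| = 1
|py - cy| = |-2 - (-2)| = 0
|pz - cz| = |0 - 1| = 1
distance = (1+0+1)/2 = 2/2 = 1
radius = 1; distance == radius -> yes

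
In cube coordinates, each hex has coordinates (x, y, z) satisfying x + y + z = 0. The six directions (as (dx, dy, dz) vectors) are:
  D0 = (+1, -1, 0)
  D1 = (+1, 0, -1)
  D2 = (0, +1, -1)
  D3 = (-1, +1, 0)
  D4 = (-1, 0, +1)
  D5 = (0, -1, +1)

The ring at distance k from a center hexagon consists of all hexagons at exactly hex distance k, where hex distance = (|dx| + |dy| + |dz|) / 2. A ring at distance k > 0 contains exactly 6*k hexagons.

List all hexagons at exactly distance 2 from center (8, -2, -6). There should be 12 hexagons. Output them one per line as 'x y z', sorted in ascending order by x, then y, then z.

Walk ring at distance 2 from (8, -2, -6):
Start at center + D4*2 = (6, -2, -4)
  hex 0: (6, -2, -4)
  hex 1: (7, -3, -4)
  hex 2: (8, -4, -4)
  hex 3: (9, -4, -5)
  hex 4: (10, -4, -6)
  hex 5: (10, -3, -7)
  hex 6: (10, -2, -8)
  hex 7: (9, -1, -8)
  hex 8: (8, 0, -8)
  hex 9: (7, 0, -7)
  hex 10: (6, 0, -6)
  hex 11: (6, -1, -5)
Sorted: 12 hexes.

Answer: 6 -2 -4
6 -1 -5
6 0 -6
7 -3 -4
7 0 -7
8 -4 -4
8 0 -8
9 -4 -5
9 -1 -8
10 -4 -6
10 -3 -7
10 -2 -8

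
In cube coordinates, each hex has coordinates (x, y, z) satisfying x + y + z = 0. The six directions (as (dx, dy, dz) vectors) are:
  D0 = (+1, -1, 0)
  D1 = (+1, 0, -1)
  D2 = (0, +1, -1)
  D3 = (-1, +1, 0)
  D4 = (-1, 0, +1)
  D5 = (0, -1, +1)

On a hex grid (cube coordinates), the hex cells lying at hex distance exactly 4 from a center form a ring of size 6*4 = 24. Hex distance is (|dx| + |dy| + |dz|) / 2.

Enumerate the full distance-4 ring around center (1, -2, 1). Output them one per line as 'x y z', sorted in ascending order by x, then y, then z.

Answer: -3 -2 5
-3 -1 4
-3 0 3
-3 1 2
-3 2 1
-2 -3 5
-2 2 0
-1 -4 5
-1 2 -1
0 -5 5
0 2 -2
1 -6 5
1 2 -3
2 -6 4
2 1 -3
3 -6 3
3 0 -3
4 -6 2
4 -1 -3
5 -6 1
5 -5 0
5 -4 -1
5 -3 -2
5 -2 -3

Derivation:
Walk ring at distance 4 from (1, -2, 1):
Start at center + D4*4 = (-3, -2, 5)
  hex 0: (-3, -2, 5)
  hex 1: (-2, -3, 5)
  hex 2: (-1, -4, 5)
  hex 3: (0, -5, 5)
  hex 4: (1, -6, 5)
  hex 5: (2, -6, 4)
  hex 6: (3, -6, 3)
  hex 7: (4, -6, 2)
  hex 8: (5, -6, 1)
  hex 9: (5, -5, 0)
  hex 10: (5, -4, -1)
  hex 11: (5, -3, -2)
  hex 12: (5, -2, -3)
  hex 13: (4, -1, -3)
  hex 14: (3, 0, -3)
  hex 15: (2, 1, -3)
  hex 16: (1, 2, -3)
  hex 17: (0, 2, -2)
  hex 18: (-1, 2, -1)
  hex 19: (-2, 2, 0)
  hex 20: (-3, 2, 1)
  hex 21: (-3, 1, 2)
  hex 22: (-3, 0, 3)
  hex 23: (-3, -1, 4)
Sorted: 24 hexes.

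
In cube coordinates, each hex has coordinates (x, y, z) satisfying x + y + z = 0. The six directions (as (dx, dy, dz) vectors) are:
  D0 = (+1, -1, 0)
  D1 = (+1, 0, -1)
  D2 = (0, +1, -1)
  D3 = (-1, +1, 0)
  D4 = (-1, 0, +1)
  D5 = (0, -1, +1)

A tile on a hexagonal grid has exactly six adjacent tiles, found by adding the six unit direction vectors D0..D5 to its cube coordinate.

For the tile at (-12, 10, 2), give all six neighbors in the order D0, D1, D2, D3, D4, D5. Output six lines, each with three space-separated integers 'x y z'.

Answer: -11 9 2
-11 10 1
-12 11 1
-13 11 2
-13 10 3
-12 9 3

Derivation:
Center: (-12, 10, 2). Add each direction:
  D0: (-12, 10, 2) + (1, -1, 0) = (-11, 9, 2)
  D1: (-12, 10, 2) + (1, 0, -1) = (-11, 10, 1)
  D2: (-12, 10, 2) + (0, 1, -1) = (-12, 11, 1)
  D3: (-12, 10, 2) + (-1, 1, 0) = (-13, 11, 2)
  D4: (-12, 10, 2) + (-1, 0, 1) = (-13, 10, 3)
  D5: (-12, 10, 2) + (0, -1, 1) = (-12, 9, 3)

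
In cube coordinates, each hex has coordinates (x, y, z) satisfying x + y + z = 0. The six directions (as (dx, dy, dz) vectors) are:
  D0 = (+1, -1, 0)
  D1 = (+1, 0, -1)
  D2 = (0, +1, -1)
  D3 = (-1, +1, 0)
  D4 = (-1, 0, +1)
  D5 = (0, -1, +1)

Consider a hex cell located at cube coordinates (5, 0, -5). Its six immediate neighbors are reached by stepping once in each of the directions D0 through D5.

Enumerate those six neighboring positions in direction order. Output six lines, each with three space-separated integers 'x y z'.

Answer: 6 -1 -5
6 0 -6
5 1 -6
4 1 -5
4 0 -4
5 -1 -4

Derivation:
Center: (5, 0, -5). Add each direction:
  D0: (5, 0, -5) + (1, -1, 0) = (6, -1, -5)
  D1: (5, 0, -5) + (1, 0, -1) = (6, 0, -6)
  D2: (5, 0, -5) + (0, 1, -1) = (5, 1, -6)
  D3: (5, 0, -5) + (-1, 1, 0) = (4, 1, -5)
  D4: (5, 0, -5) + (-1, 0, 1) = (4, 0, -4)
  D5: (5, 0, -5) + (0, -1, 1) = (5, -1, -4)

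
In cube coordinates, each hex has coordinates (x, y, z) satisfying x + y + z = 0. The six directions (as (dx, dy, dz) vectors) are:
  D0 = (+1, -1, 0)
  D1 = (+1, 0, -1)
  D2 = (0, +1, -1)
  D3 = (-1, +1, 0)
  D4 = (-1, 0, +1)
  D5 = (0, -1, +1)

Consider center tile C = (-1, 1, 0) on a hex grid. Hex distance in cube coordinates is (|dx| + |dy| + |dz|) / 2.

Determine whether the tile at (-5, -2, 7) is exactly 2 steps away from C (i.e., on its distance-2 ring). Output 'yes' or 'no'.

Answer: no

Derivation:
|px - cx| = |-5 - (-1)| = 4
|py - cy| = |-2 - 1| = 3
|pz - cz| = |7 - 0| = 7
distance = (4+3+7)/2 = 14/2 = 7
radius = 2; distance != radius -> no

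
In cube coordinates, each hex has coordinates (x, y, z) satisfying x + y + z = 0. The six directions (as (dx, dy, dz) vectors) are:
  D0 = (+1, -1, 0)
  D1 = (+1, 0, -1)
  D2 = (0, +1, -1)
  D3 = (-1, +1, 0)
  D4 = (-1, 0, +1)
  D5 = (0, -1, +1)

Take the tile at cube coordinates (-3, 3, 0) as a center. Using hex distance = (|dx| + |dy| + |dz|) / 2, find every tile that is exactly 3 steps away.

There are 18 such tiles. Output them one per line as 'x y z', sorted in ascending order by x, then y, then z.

Answer: -6 3 3
-6 4 2
-6 5 1
-6 6 0
-5 2 3
-5 6 -1
-4 1 3
-4 6 -2
-3 0 3
-3 6 -3
-2 0 2
-2 5 -3
-1 0 1
-1 4 -3
0 0 0
0 1 -1
0 2 -2
0 3 -3

Derivation:
Walk ring at distance 3 from (-3, 3, 0):
Start at center + D4*3 = (-6, 3, 3)
  hex 0: (-6, 3, 3)
  hex 1: (-5, 2, 3)
  hex 2: (-4, 1, 3)
  hex 3: (-3, 0, 3)
  hex 4: (-2, 0, 2)
  hex 5: (-1, 0, 1)
  hex 6: (0, 0, 0)
  hex 7: (0, 1, -1)
  hex 8: (0, 2, -2)
  hex 9: (0, 3, -3)
  hex 10: (-1, 4, -3)
  hex 11: (-2, 5, -3)
  hex 12: (-3, 6, -3)
  hex 13: (-4, 6, -2)
  hex 14: (-5, 6, -1)
  hex 15: (-6, 6, 0)
  hex 16: (-6, 5, 1)
  hex 17: (-6, 4, 2)
Sorted: 18 hexes.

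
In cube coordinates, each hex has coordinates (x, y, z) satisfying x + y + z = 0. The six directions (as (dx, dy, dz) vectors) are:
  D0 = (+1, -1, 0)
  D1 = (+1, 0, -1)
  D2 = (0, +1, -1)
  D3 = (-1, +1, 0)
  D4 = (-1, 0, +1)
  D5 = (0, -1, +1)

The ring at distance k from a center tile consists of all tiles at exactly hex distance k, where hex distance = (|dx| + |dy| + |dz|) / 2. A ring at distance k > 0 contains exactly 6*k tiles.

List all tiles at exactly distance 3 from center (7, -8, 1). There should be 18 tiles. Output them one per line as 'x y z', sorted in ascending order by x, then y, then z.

Walk ring at distance 3 from (7, -8, 1):
Start at center + D4*3 = (4, -8, 4)
  hex 0: (4, -8, 4)
  hex 1: (5, -9, 4)
  hex 2: (6, -10, 4)
  hex 3: (7, -11, 4)
  hex 4: (8, -11, 3)
  hex 5: (9, -11, 2)
  hex 6: (10, -11, 1)
  hex 7: (10, -10, 0)
  hex 8: (10, -9, -1)
  hex 9: (10, -8, -2)
  hex 10: (9, -7, -2)
  hex 11: (8, -6, -2)
  hex 12: (7, -5, -2)
  hex 13: (6, -5, -1)
  hex 14: (5, -5, 0)
  hex 15: (4, -5, 1)
  hex 16: (4, -6, 2)
  hex 17: (4, -7, 3)
Sorted: 18 hexes.

Answer: 4 -8 4
4 -7 3
4 -6 2
4 -5 1
5 -9 4
5 -5 0
6 -10 4
6 -5 -1
7 -11 4
7 -5 -2
8 -11 3
8 -6 -2
9 -11 2
9 -7 -2
10 -11 1
10 -10 0
10 -9 -1
10 -8 -2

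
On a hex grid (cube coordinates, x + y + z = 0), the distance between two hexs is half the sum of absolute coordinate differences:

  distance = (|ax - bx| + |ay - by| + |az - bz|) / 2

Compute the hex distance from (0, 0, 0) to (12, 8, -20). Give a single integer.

|ax - bx| = |0 - 12| = 12
|ay - by| = |0 - 8| = 8
|az - bz| = |0 - (-20)| = 20
distance = (12 + 8 + 20) / 2 = 40 / 2 = 20

Answer: 20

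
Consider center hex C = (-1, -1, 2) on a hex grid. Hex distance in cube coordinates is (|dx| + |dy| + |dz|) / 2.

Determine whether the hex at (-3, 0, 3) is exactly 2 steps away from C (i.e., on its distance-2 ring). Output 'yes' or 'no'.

|px - cx| = |-3 - (-1)| = 2
|py - cy| = |0 - (-1)| = 1
|pz - cz| = |3 - 2| = 1
distance = (2+1+1)/2 = 4/2 = 2
radius = 2; distance == radius -> yes

Answer: yes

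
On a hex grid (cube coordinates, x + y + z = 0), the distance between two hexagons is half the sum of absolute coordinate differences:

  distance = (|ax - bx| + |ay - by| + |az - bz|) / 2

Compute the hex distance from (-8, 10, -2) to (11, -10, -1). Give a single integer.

|ax - bx| = |-8 - 11| = 19
|ay - by| = |10 - (-10)| = 20
|az - bz| = |-2 - (-1)| = 1
distance = (19 + 20 + 1) / 2 = 40 / 2 = 20

Answer: 20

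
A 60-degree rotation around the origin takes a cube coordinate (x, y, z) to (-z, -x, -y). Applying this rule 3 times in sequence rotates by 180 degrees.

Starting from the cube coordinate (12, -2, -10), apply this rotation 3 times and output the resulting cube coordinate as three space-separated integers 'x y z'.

Start: (12, -2, -10)
Step 1: (12, -2, -10) -> (-(-10), -(12), -(-2)) = (10, -12, 2)
Step 2: (10, -12, 2) -> (-(2), -(10), -(-12)) = (-2, -10, 12)
Step 3: (-2, -10, 12) -> (-(12), -(-2), -(-10)) = (-12, 2, 10)

Answer: -12 2 10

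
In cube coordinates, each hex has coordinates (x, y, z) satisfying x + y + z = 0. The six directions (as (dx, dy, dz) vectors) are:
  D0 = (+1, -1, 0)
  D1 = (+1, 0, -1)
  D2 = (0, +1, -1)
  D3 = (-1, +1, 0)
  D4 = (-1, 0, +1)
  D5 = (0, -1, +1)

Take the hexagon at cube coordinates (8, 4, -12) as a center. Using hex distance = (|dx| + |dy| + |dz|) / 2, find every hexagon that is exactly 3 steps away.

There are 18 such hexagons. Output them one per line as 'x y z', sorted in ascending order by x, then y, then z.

Walk ring at distance 3 from (8, 4, -12):
Start at center + D4*3 = (5, 4, -9)
  hex 0: (5, 4, -9)
  hex 1: (6, 3, -9)
  hex 2: (7, 2, -9)
  hex 3: (8, 1, -9)
  hex 4: (9, 1, -10)
  hex 5: (10, 1, -11)
  hex 6: (11, 1, -12)
  hex 7: (11, 2, -13)
  hex 8: (11, 3, -14)
  hex 9: (11, 4, -15)
  hex 10: (10, 5, -15)
  hex 11: (9, 6, -15)
  hex 12: (8, 7, -15)
  hex 13: (7, 7, -14)
  hex 14: (6, 7, -13)
  hex 15: (5, 7, -12)
  hex 16: (5, 6, -11)
  hex 17: (5, 5, -10)
Sorted: 18 hexes.

Answer: 5 4 -9
5 5 -10
5 6 -11
5 7 -12
6 3 -9
6 7 -13
7 2 -9
7 7 -14
8 1 -9
8 7 -15
9 1 -10
9 6 -15
10 1 -11
10 5 -15
11 1 -12
11 2 -13
11 3 -14
11 4 -15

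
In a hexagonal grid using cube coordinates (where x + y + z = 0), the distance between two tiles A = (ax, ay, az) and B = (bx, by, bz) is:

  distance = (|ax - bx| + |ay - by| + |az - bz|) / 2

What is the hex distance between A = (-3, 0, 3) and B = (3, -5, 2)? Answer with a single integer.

|ax - bx| = |-3 - 3| = 6
|ay - by| = |0 - (-5)| = 5
|az - bz| = |3 - 2| = 1
distance = (6 + 5 + 1) / 2 = 12 / 2 = 6

Answer: 6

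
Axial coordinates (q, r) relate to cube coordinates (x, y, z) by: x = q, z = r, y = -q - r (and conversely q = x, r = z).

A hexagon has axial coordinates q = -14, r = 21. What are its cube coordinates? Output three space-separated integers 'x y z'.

x = q = -14
z = r = 21
y = -x - z = -(-14) - (21) = -7

Answer: -14 -7 21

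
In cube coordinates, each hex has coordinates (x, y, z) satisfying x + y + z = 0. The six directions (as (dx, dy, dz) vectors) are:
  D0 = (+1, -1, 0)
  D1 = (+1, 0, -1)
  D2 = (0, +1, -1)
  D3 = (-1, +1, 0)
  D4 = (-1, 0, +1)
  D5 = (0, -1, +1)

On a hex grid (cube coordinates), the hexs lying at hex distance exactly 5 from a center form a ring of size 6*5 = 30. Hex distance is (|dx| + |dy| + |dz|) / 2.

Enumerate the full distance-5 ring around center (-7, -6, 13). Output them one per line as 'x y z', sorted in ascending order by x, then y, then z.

Answer: -12 -6 18
-12 -5 17
-12 -4 16
-12 -3 15
-12 -2 14
-12 -1 13
-11 -7 18
-11 -1 12
-10 -8 18
-10 -1 11
-9 -9 18
-9 -1 10
-8 -10 18
-8 -1 9
-7 -11 18
-7 -1 8
-6 -11 17
-6 -2 8
-5 -11 16
-5 -3 8
-4 -11 15
-4 -4 8
-3 -11 14
-3 -5 8
-2 -11 13
-2 -10 12
-2 -9 11
-2 -8 10
-2 -7 9
-2 -6 8

Derivation:
Walk ring at distance 5 from (-7, -6, 13):
Start at center + D4*5 = (-12, -6, 18)
  hex 0: (-12, -6, 18)
  hex 1: (-11, -7, 18)
  hex 2: (-10, -8, 18)
  hex 3: (-9, -9, 18)
  hex 4: (-8, -10, 18)
  hex 5: (-7, -11, 18)
  hex 6: (-6, -11, 17)
  hex 7: (-5, -11, 16)
  hex 8: (-4, -11, 15)
  hex 9: (-3, -11, 14)
  hex 10: (-2, -11, 13)
  hex 11: (-2, -10, 12)
  hex 12: (-2, -9, 11)
  hex 13: (-2, -8, 10)
  hex 14: (-2, -7, 9)
  hex 15: (-2, -6, 8)
  hex 16: (-3, -5, 8)
  hex 17: (-4, -4, 8)
  hex 18: (-5, -3, 8)
  hex 19: (-6, -2, 8)
  hex 20: (-7, -1, 8)
  hex 21: (-8, -1, 9)
  hex 22: (-9, -1, 10)
  hex 23: (-10, -1, 11)
  hex 24: (-11, -1, 12)
  hex 25: (-12, -1, 13)
  hex 26: (-12, -2, 14)
  hex 27: (-12, -3, 15)
  hex 28: (-12, -4, 16)
  hex 29: (-12, -5, 17)
Sorted: 30 hexes.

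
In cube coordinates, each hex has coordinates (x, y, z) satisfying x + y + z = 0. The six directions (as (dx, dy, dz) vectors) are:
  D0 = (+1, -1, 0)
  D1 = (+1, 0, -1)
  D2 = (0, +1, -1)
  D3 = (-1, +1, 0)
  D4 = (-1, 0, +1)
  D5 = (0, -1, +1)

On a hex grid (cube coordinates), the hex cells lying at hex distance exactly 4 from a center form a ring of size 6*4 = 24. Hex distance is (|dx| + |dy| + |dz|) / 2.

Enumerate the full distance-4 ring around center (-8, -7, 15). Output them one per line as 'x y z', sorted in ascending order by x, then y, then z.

Walk ring at distance 4 from (-8, -7, 15):
Start at center + D4*4 = (-12, -7, 19)
  hex 0: (-12, -7, 19)
  hex 1: (-11, -8, 19)
  hex 2: (-10, -9, 19)
  hex 3: (-9, -10, 19)
  hex 4: (-8, -11, 19)
  hex 5: (-7, -11, 18)
  hex 6: (-6, -11, 17)
  hex 7: (-5, -11, 16)
  hex 8: (-4, -11, 15)
  hex 9: (-4, -10, 14)
  hex 10: (-4, -9, 13)
  hex 11: (-4, -8, 12)
  hex 12: (-4, -7, 11)
  hex 13: (-5, -6, 11)
  hex 14: (-6, -5, 11)
  hex 15: (-7, -4, 11)
  hex 16: (-8, -3, 11)
  hex 17: (-9, -3, 12)
  hex 18: (-10, -3, 13)
  hex 19: (-11, -3, 14)
  hex 20: (-12, -3, 15)
  hex 21: (-12, -4, 16)
  hex 22: (-12, -5, 17)
  hex 23: (-12, -6, 18)
Sorted: 24 hexes.

Answer: -12 -7 19
-12 -6 18
-12 -5 17
-12 -4 16
-12 -3 15
-11 -8 19
-11 -3 14
-10 -9 19
-10 -3 13
-9 -10 19
-9 -3 12
-8 -11 19
-8 -3 11
-7 -11 18
-7 -4 11
-6 -11 17
-6 -5 11
-5 -11 16
-5 -6 11
-4 -11 15
-4 -10 14
-4 -9 13
-4 -8 12
-4 -7 11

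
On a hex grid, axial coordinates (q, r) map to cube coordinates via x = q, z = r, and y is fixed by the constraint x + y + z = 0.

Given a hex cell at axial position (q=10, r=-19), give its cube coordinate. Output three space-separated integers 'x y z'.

Answer: 10 9 -19

Derivation:
x = q = 10
z = r = -19
y = -x - z = -(10) - (-19) = 9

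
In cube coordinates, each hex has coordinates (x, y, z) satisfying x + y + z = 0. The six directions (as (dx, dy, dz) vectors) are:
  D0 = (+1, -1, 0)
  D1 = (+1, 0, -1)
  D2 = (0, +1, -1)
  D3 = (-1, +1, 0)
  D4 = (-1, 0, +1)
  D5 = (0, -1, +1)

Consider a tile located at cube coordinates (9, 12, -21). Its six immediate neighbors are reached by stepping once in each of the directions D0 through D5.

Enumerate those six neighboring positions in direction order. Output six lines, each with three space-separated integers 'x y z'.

Center: (9, 12, -21). Add each direction:
  D0: (9, 12, -21) + (1, -1, 0) = (10, 11, -21)
  D1: (9, 12, -21) + (1, 0, -1) = (10, 12, -22)
  D2: (9, 12, -21) + (0, 1, -1) = (9, 13, -22)
  D3: (9, 12, -21) + (-1, 1, 0) = (8, 13, -21)
  D4: (9, 12, -21) + (-1, 0, 1) = (8, 12, -20)
  D5: (9, 12, -21) + (0, -1, 1) = (9, 11, -20)

Answer: 10 11 -21
10 12 -22
9 13 -22
8 13 -21
8 12 -20
9 11 -20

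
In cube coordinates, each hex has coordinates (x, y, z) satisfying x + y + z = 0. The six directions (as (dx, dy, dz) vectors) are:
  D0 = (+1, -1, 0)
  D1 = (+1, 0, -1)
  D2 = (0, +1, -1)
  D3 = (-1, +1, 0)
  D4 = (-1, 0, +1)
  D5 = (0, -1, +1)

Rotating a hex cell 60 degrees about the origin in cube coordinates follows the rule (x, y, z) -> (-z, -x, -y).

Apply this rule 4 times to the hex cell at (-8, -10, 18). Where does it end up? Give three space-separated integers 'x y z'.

Start: (-8, -10, 18)
Step 1: (-8, -10, 18) -> (-(18), -(-8), -(-10)) = (-18, 8, 10)
Step 2: (-18, 8, 10) -> (-(10), -(-18), -(8)) = (-10, 18, -8)
Step 3: (-10, 18, -8) -> (-(-8), -(-10), -(18)) = (8, 10, -18)
Step 4: (8, 10, -18) -> (-(-18), -(8), -(10)) = (18, -8, -10)

Answer: 18 -8 -10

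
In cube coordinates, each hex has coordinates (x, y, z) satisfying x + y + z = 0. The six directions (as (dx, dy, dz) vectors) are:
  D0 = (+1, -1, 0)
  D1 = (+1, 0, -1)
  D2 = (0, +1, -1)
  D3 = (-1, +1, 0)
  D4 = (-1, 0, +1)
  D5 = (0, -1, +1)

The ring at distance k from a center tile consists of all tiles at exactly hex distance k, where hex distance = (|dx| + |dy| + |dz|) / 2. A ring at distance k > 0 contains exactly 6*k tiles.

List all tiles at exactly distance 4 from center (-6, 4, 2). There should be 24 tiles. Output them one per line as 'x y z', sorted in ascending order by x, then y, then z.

Walk ring at distance 4 from (-6, 4, 2):
Start at center + D4*4 = (-10, 4, 6)
  hex 0: (-10, 4, 6)
  hex 1: (-9, 3, 6)
  hex 2: (-8, 2, 6)
  hex 3: (-7, 1, 6)
  hex 4: (-6, 0, 6)
  hex 5: (-5, 0, 5)
  hex 6: (-4, 0, 4)
  hex 7: (-3, 0, 3)
  hex 8: (-2, 0, 2)
  hex 9: (-2, 1, 1)
  hex 10: (-2, 2, 0)
  hex 11: (-2, 3, -1)
  hex 12: (-2, 4, -2)
  hex 13: (-3, 5, -2)
  hex 14: (-4, 6, -2)
  hex 15: (-5, 7, -2)
  hex 16: (-6, 8, -2)
  hex 17: (-7, 8, -1)
  hex 18: (-8, 8, 0)
  hex 19: (-9, 8, 1)
  hex 20: (-10, 8, 2)
  hex 21: (-10, 7, 3)
  hex 22: (-10, 6, 4)
  hex 23: (-10, 5, 5)
Sorted: 24 hexes.

Answer: -10 4 6
-10 5 5
-10 6 4
-10 7 3
-10 8 2
-9 3 6
-9 8 1
-8 2 6
-8 8 0
-7 1 6
-7 8 -1
-6 0 6
-6 8 -2
-5 0 5
-5 7 -2
-4 0 4
-4 6 -2
-3 0 3
-3 5 -2
-2 0 2
-2 1 1
-2 2 0
-2 3 -1
-2 4 -2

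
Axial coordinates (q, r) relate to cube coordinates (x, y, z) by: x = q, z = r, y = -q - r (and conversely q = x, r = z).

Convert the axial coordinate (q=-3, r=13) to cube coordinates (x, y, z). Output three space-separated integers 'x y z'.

Answer: -3 -10 13

Derivation:
x = q = -3
z = r = 13
y = -x - z = -(-3) - (13) = -10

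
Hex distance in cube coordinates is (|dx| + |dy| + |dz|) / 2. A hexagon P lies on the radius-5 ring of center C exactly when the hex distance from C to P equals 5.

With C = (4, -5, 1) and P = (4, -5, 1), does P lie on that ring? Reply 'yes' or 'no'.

|px - cx| = |4 - 4| = 0
|py - cy| = |-5 - (-5)| = 0
|pz - cz| = |1 - 1| = 0
distance = (0+0+0)/2 = 0/2 = 0
radius = 5; distance != radius -> no

Answer: no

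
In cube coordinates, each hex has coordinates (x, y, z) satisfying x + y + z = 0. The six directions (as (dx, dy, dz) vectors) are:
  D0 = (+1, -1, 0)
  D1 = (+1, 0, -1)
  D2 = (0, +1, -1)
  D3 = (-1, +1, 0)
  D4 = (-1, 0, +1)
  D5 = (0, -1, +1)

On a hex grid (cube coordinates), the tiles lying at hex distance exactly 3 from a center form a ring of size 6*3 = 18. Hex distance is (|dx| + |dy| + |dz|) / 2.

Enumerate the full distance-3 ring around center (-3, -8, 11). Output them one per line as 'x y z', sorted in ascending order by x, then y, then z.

Answer: -6 -8 14
-6 -7 13
-6 -6 12
-6 -5 11
-5 -9 14
-5 -5 10
-4 -10 14
-4 -5 9
-3 -11 14
-3 -5 8
-2 -11 13
-2 -6 8
-1 -11 12
-1 -7 8
0 -11 11
0 -10 10
0 -9 9
0 -8 8

Derivation:
Walk ring at distance 3 from (-3, -8, 11):
Start at center + D4*3 = (-6, -8, 14)
  hex 0: (-6, -8, 14)
  hex 1: (-5, -9, 14)
  hex 2: (-4, -10, 14)
  hex 3: (-3, -11, 14)
  hex 4: (-2, -11, 13)
  hex 5: (-1, -11, 12)
  hex 6: (0, -11, 11)
  hex 7: (0, -10, 10)
  hex 8: (0, -9, 9)
  hex 9: (0, -8, 8)
  hex 10: (-1, -7, 8)
  hex 11: (-2, -6, 8)
  hex 12: (-3, -5, 8)
  hex 13: (-4, -5, 9)
  hex 14: (-5, -5, 10)
  hex 15: (-6, -5, 11)
  hex 16: (-6, -6, 12)
  hex 17: (-6, -7, 13)
Sorted: 18 hexes.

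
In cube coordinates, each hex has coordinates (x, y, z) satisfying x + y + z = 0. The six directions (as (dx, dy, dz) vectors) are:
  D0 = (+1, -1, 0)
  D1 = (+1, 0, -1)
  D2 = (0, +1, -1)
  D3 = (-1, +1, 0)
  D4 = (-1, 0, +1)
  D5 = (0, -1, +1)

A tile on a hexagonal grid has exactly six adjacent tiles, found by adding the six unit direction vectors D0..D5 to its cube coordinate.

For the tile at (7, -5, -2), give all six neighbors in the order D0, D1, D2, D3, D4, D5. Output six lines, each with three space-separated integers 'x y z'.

Answer: 8 -6 -2
8 -5 -3
7 -4 -3
6 -4 -2
6 -5 -1
7 -6 -1

Derivation:
Center: (7, -5, -2). Add each direction:
  D0: (7, -5, -2) + (1, -1, 0) = (8, -6, -2)
  D1: (7, -5, -2) + (1, 0, -1) = (8, -5, -3)
  D2: (7, -5, -2) + (0, 1, -1) = (7, -4, -3)
  D3: (7, -5, -2) + (-1, 1, 0) = (6, -4, -2)
  D4: (7, -5, -2) + (-1, 0, 1) = (6, -5, -1)
  D5: (7, -5, -2) + (0, -1, 1) = (7, -6, -1)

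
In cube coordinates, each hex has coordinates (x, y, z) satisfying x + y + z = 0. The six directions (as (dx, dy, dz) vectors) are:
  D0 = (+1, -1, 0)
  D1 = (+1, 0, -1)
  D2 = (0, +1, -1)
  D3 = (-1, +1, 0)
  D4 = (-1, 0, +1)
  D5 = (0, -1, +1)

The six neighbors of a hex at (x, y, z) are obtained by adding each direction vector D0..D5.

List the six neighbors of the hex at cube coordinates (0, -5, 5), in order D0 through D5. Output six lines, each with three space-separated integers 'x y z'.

Answer: 1 -6 5
1 -5 4
0 -4 4
-1 -4 5
-1 -5 6
0 -6 6

Derivation:
Center: (0, -5, 5). Add each direction:
  D0: (0, -5, 5) + (1, -1, 0) = (1, -6, 5)
  D1: (0, -5, 5) + (1, 0, -1) = (1, -5, 4)
  D2: (0, -5, 5) + (0, 1, -1) = (0, -4, 4)
  D3: (0, -5, 5) + (-1, 1, 0) = (-1, -4, 5)
  D4: (0, -5, 5) + (-1, 0, 1) = (-1, -5, 6)
  D5: (0, -5, 5) + (0, -1, 1) = (0, -6, 6)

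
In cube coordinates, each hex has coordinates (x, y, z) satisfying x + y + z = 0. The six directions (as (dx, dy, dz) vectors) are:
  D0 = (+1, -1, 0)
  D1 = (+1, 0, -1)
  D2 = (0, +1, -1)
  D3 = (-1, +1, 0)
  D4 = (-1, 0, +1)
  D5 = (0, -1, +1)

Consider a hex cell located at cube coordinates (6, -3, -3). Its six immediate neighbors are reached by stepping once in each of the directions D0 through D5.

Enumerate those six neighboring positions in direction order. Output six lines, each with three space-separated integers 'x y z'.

Center: (6, -3, -3). Add each direction:
  D0: (6, -3, -3) + (1, -1, 0) = (7, -4, -3)
  D1: (6, -3, -3) + (1, 0, -1) = (7, -3, -4)
  D2: (6, -3, -3) + (0, 1, -1) = (6, -2, -4)
  D3: (6, -3, -3) + (-1, 1, 0) = (5, -2, -3)
  D4: (6, -3, -3) + (-1, 0, 1) = (5, -3, -2)
  D5: (6, -3, -3) + (0, -1, 1) = (6, -4, -2)

Answer: 7 -4 -3
7 -3 -4
6 -2 -4
5 -2 -3
5 -3 -2
6 -4 -2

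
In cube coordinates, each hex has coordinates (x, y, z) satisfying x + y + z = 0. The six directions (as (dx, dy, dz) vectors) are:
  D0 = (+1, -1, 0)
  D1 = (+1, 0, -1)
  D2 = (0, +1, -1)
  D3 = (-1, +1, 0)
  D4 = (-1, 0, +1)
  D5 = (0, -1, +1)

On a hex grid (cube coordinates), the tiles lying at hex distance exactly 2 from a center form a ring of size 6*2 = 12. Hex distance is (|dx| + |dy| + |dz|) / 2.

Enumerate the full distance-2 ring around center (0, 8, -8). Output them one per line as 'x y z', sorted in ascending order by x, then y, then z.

Walk ring at distance 2 from (0, 8, -8):
Start at center + D4*2 = (-2, 8, -6)
  hex 0: (-2, 8, -6)
  hex 1: (-1, 7, -6)
  hex 2: (0, 6, -6)
  hex 3: (1, 6, -7)
  hex 4: (2, 6, -8)
  hex 5: (2, 7, -9)
  hex 6: (2, 8, -10)
  hex 7: (1, 9, -10)
  hex 8: (0, 10, -10)
  hex 9: (-1, 10, -9)
  hex 10: (-2, 10, -8)
  hex 11: (-2, 9, -7)
Sorted: 12 hexes.

Answer: -2 8 -6
-2 9 -7
-2 10 -8
-1 7 -6
-1 10 -9
0 6 -6
0 10 -10
1 6 -7
1 9 -10
2 6 -8
2 7 -9
2 8 -10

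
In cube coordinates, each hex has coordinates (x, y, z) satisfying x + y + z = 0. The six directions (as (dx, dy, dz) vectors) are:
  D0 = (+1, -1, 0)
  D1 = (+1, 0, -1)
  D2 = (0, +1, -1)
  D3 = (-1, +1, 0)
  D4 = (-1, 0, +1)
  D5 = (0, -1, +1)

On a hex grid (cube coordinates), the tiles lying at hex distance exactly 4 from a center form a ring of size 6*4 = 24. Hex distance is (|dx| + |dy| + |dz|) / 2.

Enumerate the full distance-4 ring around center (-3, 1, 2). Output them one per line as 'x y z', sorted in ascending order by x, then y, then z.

Walk ring at distance 4 from (-3, 1, 2):
Start at center + D4*4 = (-7, 1, 6)
  hex 0: (-7, 1, 6)
  hex 1: (-6, 0, 6)
  hex 2: (-5, -1, 6)
  hex 3: (-4, -2, 6)
  hex 4: (-3, -3, 6)
  hex 5: (-2, -3, 5)
  hex 6: (-1, -3, 4)
  hex 7: (0, -3, 3)
  hex 8: (1, -3, 2)
  hex 9: (1, -2, 1)
  hex 10: (1, -1, 0)
  hex 11: (1, 0, -1)
  hex 12: (1, 1, -2)
  hex 13: (0, 2, -2)
  hex 14: (-1, 3, -2)
  hex 15: (-2, 4, -2)
  hex 16: (-3, 5, -2)
  hex 17: (-4, 5, -1)
  hex 18: (-5, 5, 0)
  hex 19: (-6, 5, 1)
  hex 20: (-7, 5, 2)
  hex 21: (-7, 4, 3)
  hex 22: (-7, 3, 4)
  hex 23: (-7, 2, 5)
Sorted: 24 hexes.

Answer: -7 1 6
-7 2 5
-7 3 4
-7 4 3
-7 5 2
-6 0 6
-6 5 1
-5 -1 6
-5 5 0
-4 -2 6
-4 5 -1
-3 -3 6
-3 5 -2
-2 -3 5
-2 4 -2
-1 -3 4
-1 3 -2
0 -3 3
0 2 -2
1 -3 2
1 -2 1
1 -1 0
1 0 -1
1 1 -2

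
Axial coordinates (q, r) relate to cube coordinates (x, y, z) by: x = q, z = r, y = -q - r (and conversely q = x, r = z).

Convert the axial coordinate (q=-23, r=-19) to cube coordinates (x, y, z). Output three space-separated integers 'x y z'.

Answer: -23 42 -19

Derivation:
x = q = -23
z = r = -19
y = -x - z = -(-23) - (-19) = 42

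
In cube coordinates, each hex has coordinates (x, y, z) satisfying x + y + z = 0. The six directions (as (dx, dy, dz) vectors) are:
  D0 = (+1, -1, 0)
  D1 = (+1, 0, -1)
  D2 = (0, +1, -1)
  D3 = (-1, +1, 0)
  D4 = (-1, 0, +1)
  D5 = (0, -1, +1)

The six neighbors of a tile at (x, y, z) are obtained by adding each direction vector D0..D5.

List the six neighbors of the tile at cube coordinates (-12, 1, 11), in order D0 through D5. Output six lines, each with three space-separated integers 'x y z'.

Center: (-12, 1, 11). Add each direction:
  D0: (-12, 1, 11) + (1, -1, 0) = (-11, 0, 11)
  D1: (-12, 1, 11) + (1, 0, -1) = (-11, 1, 10)
  D2: (-12, 1, 11) + (0, 1, -1) = (-12, 2, 10)
  D3: (-12, 1, 11) + (-1, 1, 0) = (-13, 2, 11)
  D4: (-12, 1, 11) + (-1, 0, 1) = (-13, 1, 12)
  D5: (-12, 1, 11) + (0, -1, 1) = (-12, 0, 12)

Answer: -11 0 11
-11 1 10
-12 2 10
-13 2 11
-13 1 12
-12 0 12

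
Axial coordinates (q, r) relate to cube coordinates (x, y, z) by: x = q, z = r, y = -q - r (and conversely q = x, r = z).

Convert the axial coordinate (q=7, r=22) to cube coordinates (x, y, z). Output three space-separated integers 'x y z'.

x = q = 7
z = r = 22
y = -x - z = -(7) - (22) = -29

Answer: 7 -29 22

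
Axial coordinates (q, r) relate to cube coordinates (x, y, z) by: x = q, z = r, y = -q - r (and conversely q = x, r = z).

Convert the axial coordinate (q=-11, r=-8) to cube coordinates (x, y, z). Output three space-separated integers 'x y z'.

x = q = -11
z = r = -8
y = -x - z = -(-11) - (-8) = 19

Answer: -11 19 -8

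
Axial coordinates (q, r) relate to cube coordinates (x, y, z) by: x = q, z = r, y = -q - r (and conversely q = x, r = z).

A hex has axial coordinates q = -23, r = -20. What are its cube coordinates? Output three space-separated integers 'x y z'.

Answer: -23 43 -20

Derivation:
x = q = -23
z = r = -20
y = -x - z = -(-23) - (-20) = 43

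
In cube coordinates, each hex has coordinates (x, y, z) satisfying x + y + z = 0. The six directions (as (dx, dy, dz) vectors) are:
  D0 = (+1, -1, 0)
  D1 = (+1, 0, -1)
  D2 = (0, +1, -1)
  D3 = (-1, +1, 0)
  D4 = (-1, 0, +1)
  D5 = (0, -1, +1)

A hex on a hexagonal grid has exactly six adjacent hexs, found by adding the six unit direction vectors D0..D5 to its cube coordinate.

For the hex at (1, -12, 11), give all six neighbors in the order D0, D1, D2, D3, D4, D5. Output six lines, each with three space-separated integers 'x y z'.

Center: (1, -12, 11). Add each direction:
  D0: (1, -12, 11) + (1, -1, 0) = (2, -13, 11)
  D1: (1, -12, 11) + (1, 0, -1) = (2, -12, 10)
  D2: (1, -12, 11) + (0, 1, -1) = (1, -11, 10)
  D3: (1, -12, 11) + (-1, 1, 0) = (0, -11, 11)
  D4: (1, -12, 11) + (-1, 0, 1) = (0, -12, 12)
  D5: (1, -12, 11) + (0, -1, 1) = (1, -13, 12)

Answer: 2 -13 11
2 -12 10
1 -11 10
0 -11 11
0 -12 12
1 -13 12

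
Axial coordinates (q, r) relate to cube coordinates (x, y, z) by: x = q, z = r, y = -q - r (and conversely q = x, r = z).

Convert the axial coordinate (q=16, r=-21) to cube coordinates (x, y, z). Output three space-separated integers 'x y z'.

Answer: 16 5 -21

Derivation:
x = q = 16
z = r = -21
y = -x - z = -(16) - (-21) = 5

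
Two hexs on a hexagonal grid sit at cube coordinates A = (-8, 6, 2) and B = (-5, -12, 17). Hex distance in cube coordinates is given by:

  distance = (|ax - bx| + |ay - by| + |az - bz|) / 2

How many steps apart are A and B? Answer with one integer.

Answer: 18

Derivation:
|ax - bx| = |-8 - (-5)| = 3
|ay - by| = |6 - (-12)| = 18
|az - bz| = |2 - 17| = 15
distance = (3 + 18 + 15) / 2 = 36 / 2 = 18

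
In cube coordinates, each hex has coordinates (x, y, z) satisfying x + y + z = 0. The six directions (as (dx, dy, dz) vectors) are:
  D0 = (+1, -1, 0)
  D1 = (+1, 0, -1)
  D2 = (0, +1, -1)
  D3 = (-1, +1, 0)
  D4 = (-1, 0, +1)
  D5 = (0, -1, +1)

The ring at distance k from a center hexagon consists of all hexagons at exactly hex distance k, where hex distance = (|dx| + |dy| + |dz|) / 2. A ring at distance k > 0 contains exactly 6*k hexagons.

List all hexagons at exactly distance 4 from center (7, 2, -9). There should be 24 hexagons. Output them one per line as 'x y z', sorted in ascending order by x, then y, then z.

Answer: 3 2 -5
3 3 -6
3 4 -7
3 5 -8
3 6 -9
4 1 -5
4 6 -10
5 0 -5
5 6 -11
6 -1 -5
6 6 -12
7 -2 -5
7 6 -13
8 -2 -6
8 5 -13
9 -2 -7
9 4 -13
10 -2 -8
10 3 -13
11 -2 -9
11 -1 -10
11 0 -11
11 1 -12
11 2 -13

Derivation:
Walk ring at distance 4 from (7, 2, -9):
Start at center + D4*4 = (3, 2, -5)
  hex 0: (3, 2, -5)
  hex 1: (4, 1, -5)
  hex 2: (5, 0, -5)
  hex 3: (6, -1, -5)
  hex 4: (7, -2, -5)
  hex 5: (8, -2, -6)
  hex 6: (9, -2, -7)
  hex 7: (10, -2, -8)
  hex 8: (11, -2, -9)
  hex 9: (11, -1, -10)
  hex 10: (11, 0, -11)
  hex 11: (11, 1, -12)
  hex 12: (11, 2, -13)
  hex 13: (10, 3, -13)
  hex 14: (9, 4, -13)
  hex 15: (8, 5, -13)
  hex 16: (7, 6, -13)
  hex 17: (6, 6, -12)
  hex 18: (5, 6, -11)
  hex 19: (4, 6, -10)
  hex 20: (3, 6, -9)
  hex 21: (3, 5, -8)
  hex 22: (3, 4, -7)
  hex 23: (3, 3, -6)
Sorted: 24 hexes.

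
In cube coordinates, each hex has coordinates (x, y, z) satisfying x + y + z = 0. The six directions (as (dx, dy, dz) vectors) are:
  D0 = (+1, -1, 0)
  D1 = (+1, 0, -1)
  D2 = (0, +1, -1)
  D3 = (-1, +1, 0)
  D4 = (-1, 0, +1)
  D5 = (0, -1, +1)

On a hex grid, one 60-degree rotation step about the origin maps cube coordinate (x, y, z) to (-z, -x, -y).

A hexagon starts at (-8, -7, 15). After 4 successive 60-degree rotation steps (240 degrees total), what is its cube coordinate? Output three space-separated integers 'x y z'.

Start: (-8, -7, 15)
Step 1: (-8, -7, 15) -> (-(15), -(-8), -(-7)) = (-15, 8, 7)
Step 2: (-15, 8, 7) -> (-(7), -(-15), -(8)) = (-7, 15, -8)
Step 3: (-7, 15, -8) -> (-(-8), -(-7), -(15)) = (8, 7, -15)
Step 4: (8, 7, -15) -> (-(-15), -(8), -(7)) = (15, -8, -7)

Answer: 15 -8 -7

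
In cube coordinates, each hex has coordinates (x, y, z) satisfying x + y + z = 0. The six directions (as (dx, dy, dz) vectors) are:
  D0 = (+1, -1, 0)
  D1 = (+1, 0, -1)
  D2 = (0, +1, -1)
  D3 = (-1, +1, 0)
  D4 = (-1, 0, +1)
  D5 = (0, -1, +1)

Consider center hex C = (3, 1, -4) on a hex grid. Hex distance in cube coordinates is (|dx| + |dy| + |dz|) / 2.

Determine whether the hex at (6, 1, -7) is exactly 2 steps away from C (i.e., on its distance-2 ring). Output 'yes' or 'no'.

|px - cx| = |6 - 3| = 3
|py - cy| = |1 - 1| = 0
|pz - cz| = |-7 - (-4)| = 3
distance = (3+0+3)/2 = 6/2 = 3
radius = 2; distance != radius -> no

Answer: no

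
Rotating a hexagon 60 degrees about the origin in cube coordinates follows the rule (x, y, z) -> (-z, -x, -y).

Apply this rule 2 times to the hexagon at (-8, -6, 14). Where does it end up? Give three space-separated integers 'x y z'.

Answer: -6 14 -8

Derivation:
Start: (-8, -6, 14)
Step 1: (-8, -6, 14) -> (-(14), -(-8), -(-6)) = (-14, 8, 6)
Step 2: (-14, 8, 6) -> (-(6), -(-14), -(8)) = (-6, 14, -8)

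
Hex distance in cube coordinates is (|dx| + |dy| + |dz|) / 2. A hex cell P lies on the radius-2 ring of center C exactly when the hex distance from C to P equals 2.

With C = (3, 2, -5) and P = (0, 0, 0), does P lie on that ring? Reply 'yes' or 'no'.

|px - cx| = |0 - 3| = 3
|py - cy| = |0 - 2| = 2
|pz - cz| = |0 - (-5)| = 5
distance = (3+2+5)/2 = 10/2 = 5
radius = 2; distance != radius -> no

Answer: no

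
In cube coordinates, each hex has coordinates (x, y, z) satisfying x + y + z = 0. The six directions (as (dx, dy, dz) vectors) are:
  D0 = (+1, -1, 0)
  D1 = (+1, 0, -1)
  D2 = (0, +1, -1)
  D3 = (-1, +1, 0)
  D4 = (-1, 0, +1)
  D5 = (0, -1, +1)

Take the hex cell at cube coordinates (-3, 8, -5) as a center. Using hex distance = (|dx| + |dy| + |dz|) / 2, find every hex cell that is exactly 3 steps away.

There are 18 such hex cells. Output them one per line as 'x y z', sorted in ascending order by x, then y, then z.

Walk ring at distance 3 from (-3, 8, -5):
Start at center + D4*3 = (-6, 8, -2)
  hex 0: (-6, 8, -2)
  hex 1: (-5, 7, -2)
  hex 2: (-4, 6, -2)
  hex 3: (-3, 5, -2)
  hex 4: (-2, 5, -3)
  hex 5: (-1, 5, -4)
  hex 6: (0, 5, -5)
  hex 7: (0, 6, -6)
  hex 8: (0, 7, -7)
  hex 9: (0, 8, -8)
  hex 10: (-1, 9, -8)
  hex 11: (-2, 10, -8)
  hex 12: (-3, 11, -8)
  hex 13: (-4, 11, -7)
  hex 14: (-5, 11, -6)
  hex 15: (-6, 11, -5)
  hex 16: (-6, 10, -4)
  hex 17: (-6, 9, -3)
Sorted: 18 hexes.

Answer: -6 8 -2
-6 9 -3
-6 10 -4
-6 11 -5
-5 7 -2
-5 11 -6
-4 6 -2
-4 11 -7
-3 5 -2
-3 11 -8
-2 5 -3
-2 10 -8
-1 5 -4
-1 9 -8
0 5 -5
0 6 -6
0 7 -7
0 8 -8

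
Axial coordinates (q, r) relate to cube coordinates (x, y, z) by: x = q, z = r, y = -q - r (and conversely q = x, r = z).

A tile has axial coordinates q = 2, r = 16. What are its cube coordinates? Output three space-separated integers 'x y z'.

x = q = 2
z = r = 16
y = -x - z = -(2) - (16) = -18

Answer: 2 -18 16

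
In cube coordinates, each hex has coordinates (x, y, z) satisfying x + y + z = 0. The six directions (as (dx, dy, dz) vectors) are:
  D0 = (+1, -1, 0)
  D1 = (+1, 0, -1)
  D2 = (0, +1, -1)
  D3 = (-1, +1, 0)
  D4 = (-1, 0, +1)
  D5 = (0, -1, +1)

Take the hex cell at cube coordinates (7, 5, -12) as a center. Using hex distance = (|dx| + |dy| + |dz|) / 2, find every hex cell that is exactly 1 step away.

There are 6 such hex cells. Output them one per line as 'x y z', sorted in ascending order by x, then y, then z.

Walk ring at distance 1 from (7, 5, -12):
Start at center + D4*1 = (6, 5, -11)
  hex 0: (6, 5, -11)
  hex 1: (7, 4, -11)
  hex 2: (8, 4, -12)
  hex 3: (8, 5, -13)
  hex 4: (7, 6, -13)
  hex 5: (6, 6, -12)
Sorted: 6 hexes.

Answer: 6 5 -11
6 6 -12
7 4 -11
7 6 -13
8 4 -12
8 5 -13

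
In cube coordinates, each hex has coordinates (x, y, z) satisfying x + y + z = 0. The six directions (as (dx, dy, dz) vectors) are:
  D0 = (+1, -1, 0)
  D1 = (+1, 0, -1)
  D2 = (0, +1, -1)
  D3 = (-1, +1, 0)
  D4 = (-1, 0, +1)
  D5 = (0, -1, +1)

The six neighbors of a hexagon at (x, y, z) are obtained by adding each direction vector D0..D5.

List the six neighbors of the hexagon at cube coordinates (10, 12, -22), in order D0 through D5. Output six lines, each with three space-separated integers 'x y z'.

Center: (10, 12, -22). Add each direction:
  D0: (10, 12, -22) + (1, -1, 0) = (11, 11, -22)
  D1: (10, 12, -22) + (1, 0, -1) = (11, 12, -23)
  D2: (10, 12, -22) + (0, 1, -1) = (10, 13, -23)
  D3: (10, 12, -22) + (-1, 1, 0) = (9, 13, -22)
  D4: (10, 12, -22) + (-1, 0, 1) = (9, 12, -21)
  D5: (10, 12, -22) + (0, -1, 1) = (10, 11, -21)

Answer: 11 11 -22
11 12 -23
10 13 -23
9 13 -22
9 12 -21
10 11 -21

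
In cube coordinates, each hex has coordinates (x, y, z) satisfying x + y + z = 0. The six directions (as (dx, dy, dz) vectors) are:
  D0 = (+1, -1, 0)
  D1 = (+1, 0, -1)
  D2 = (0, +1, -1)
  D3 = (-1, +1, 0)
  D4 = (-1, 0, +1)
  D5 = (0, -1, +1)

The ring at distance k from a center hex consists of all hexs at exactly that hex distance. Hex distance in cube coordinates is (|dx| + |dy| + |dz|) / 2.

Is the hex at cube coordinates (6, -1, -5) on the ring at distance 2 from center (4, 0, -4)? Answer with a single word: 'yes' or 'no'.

|px - cx| = |6 - 4| = 2
|py - cy| = |-1 - 0| = 1
|pz - cz| = |-5 - (-4)| = 1
distance = (2+1+1)/2 = 4/2 = 2
radius = 2; distance == radius -> yes

Answer: yes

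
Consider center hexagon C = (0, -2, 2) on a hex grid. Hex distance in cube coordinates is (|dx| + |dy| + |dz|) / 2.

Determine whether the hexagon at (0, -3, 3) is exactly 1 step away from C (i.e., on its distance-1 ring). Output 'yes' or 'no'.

Answer: yes

Derivation:
|px - cx| = |0 - 0| = 0
|py - cy| = |-3 - (-2)| = 1
|pz - cz| = |3 - 2| = 1
distance = (0+1+1)/2 = 2/2 = 1
radius = 1; distance == radius -> yes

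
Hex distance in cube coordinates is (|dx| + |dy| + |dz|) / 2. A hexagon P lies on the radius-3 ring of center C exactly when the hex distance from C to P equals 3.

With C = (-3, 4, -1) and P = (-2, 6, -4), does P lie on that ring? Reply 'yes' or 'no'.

Answer: yes

Derivation:
|px - cx| = |-2 - (-3)| = 1
|py - cy| = |6 - 4| = 2
|pz - cz| = |-4 - (-1)| = 3
distance = (1+2+3)/2 = 6/2 = 3
radius = 3; distance == radius -> yes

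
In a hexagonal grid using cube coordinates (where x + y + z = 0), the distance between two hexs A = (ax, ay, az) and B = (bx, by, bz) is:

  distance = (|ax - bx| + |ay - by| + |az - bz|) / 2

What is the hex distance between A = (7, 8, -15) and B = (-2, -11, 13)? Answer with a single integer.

Answer: 28

Derivation:
|ax - bx| = |7 - (-2)| = 9
|ay - by| = |8 - (-11)| = 19
|az - bz| = |-15 - 13| = 28
distance = (9 + 19 + 28) / 2 = 56 / 2 = 28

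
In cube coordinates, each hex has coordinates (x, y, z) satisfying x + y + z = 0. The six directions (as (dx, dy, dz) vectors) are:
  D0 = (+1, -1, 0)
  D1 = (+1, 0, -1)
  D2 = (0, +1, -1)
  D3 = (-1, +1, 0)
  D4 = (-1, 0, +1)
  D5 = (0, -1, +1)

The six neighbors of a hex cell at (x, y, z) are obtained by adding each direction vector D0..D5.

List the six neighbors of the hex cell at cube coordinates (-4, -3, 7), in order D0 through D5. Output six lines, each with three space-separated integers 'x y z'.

Answer: -3 -4 7
-3 -3 6
-4 -2 6
-5 -2 7
-5 -3 8
-4 -4 8

Derivation:
Center: (-4, -3, 7). Add each direction:
  D0: (-4, -3, 7) + (1, -1, 0) = (-3, -4, 7)
  D1: (-4, -3, 7) + (1, 0, -1) = (-3, -3, 6)
  D2: (-4, -3, 7) + (0, 1, -1) = (-4, -2, 6)
  D3: (-4, -3, 7) + (-1, 1, 0) = (-5, -2, 7)
  D4: (-4, -3, 7) + (-1, 0, 1) = (-5, -3, 8)
  D5: (-4, -3, 7) + (0, -1, 1) = (-4, -4, 8)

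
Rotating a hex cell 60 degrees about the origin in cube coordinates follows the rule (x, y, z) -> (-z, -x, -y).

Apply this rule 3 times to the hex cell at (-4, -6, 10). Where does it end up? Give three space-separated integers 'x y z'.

Start: (-4, -6, 10)
Step 1: (-4, -6, 10) -> (-(10), -(-4), -(-6)) = (-10, 4, 6)
Step 2: (-10, 4, 6) -> (-(6), -(-10), -(4)) = (-6, 10, -4)
Step 3: (-6, 10, -4) -> (-(-4), -(-6), -(10)) = (4, 6, -10)

Answer: 4 6 -10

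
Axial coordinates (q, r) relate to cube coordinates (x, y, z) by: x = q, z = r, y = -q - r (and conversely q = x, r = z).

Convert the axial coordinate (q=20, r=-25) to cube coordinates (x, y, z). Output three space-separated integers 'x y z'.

Answer: 20 5 -25

Derivation:
x = q = 20
z = r = -25
y = -x - z = -(20) - (-25) = 5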